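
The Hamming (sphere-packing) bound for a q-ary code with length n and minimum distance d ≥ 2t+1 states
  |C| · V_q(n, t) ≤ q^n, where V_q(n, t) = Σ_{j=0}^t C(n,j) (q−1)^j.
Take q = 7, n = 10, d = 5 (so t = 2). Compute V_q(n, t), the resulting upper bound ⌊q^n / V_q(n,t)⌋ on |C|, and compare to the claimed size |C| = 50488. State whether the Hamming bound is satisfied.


V_q(n, t) = 1681, q^n = 282475249, Hamming bound = 168040, |C| = 50488 ≤ bound (satisfied).

Step 1: Compute V_q(n, t) = Σ_{j=0}^2 C(n, j) (q−1)^j.
  j = 0: C(10,0)·(6)^0 = 1·1 = 1.
  j = 1: C(10,1)·(6)^1 = 10·6 = 60.
  j = 2: C(10,2)·(6)^2 = 45·36 = 1620.
  V_q(n, t) = 1 + 60 + 1620 = 1681.
Step 2: q^n = 7^10 = 282475249.
Step 3: Hamming bound ⌊q^n / V_q(n,t)⌋ = ⌊282475249/1681⌋ = 168040.
Step 4: Compare |C| = 50488 to 168040: satisfied.
The claimed |C| lies below the Hamming bound.


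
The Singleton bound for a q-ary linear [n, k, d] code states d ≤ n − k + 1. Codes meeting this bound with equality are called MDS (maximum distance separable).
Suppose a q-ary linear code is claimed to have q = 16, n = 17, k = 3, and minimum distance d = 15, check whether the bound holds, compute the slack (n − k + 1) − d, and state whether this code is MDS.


Singleton RHS = n − k + 1 = 15, slack = 0, bound satisfied, MDS.

Singleton bound: d ≤ n − k + 1.
Here n = 17, k = 3, so n − k + 1 = 15.
Given d = 15, check d ≤ 15: YES.
Slack = (n − k + 1) − d = 0.
The code is MDS (slack = 0).
Description: the claimed parameters are [17, 3, 15]_16; such a code would be MDS (meets Singleton bound).


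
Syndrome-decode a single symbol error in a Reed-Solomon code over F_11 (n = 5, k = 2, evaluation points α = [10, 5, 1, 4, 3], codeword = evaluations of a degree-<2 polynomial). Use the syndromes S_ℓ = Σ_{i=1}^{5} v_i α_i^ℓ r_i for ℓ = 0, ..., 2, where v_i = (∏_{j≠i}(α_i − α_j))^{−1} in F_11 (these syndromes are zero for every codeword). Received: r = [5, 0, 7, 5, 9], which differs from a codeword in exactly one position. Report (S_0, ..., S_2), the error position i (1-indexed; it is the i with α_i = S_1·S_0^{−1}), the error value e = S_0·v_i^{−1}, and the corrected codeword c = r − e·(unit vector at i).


S = (4, 5, 9), error at position 4, error magnitude e = 6, c = [5, 0, 7, 10, 9].

Step 1: column multipliers v_i = (∏_{j≠i}(α_i − α_j))^{−1} mod 11.
  i = 1 (α = 10): (10−5)(10−1)(10−4)(10−3) = 5·9·6·7 = 1890 ≡ 9, so v_1 = 9^{−1} = 5 (mod 11).
  i = 2 (α = 5): (5−10)(5−1)(5−4)(5−3) = (−5)·4·1·2 = −40 ≡ 4, so v_2 = 4^{−1} = 3 (mod 11).
  i = 3 (α = 1): (1−10)(1−5)(1−4)(1−3) = (−9)·(−4)·(−3)·(−2) = 216 ≡ 7, so v_3 = 7^{−1} = 8 (mod 11).
  i = 4 (α = 4): (4−10)(4−5)(4−1)(4−3) = (−6)·(−1)·3·1 = 18 ≡ 7, so v_4 = 7^{−1} = 8 (mod 11).
  i = 5 (α = 3): (3−10)(3−5)(3−1)(3−4) = (−7)·(−2)·2·(−1) = −28 ≡ 5, so v_5 = 5^{−1} = 9 (mod 11).
  v = [5, 3, 8, 8, 9].
Step 2: syndromes of r = [5, 0, 7, 5, 9] (all sums mod 11).
  S_0 = Σ v_i r_i = 5·5 + 3·0 + 8·7 + 8·5 + 9·9 = 202 ≡ 4.
  S_1 = Σ v_i α_i r_i = 5·10·5 + 3·5·0 + 8·1·7 + 8·4·5 + 9·3·9 = 709 ≡ 5.
  α_i^2 mod 11 = [1, 3, 1, 5, 9].
  S_2 = Σ v_i α_i^2 r_i = 5·1·5 + 3·3·0 + 8·1·7 + 8·5·5 + 9·9·9 = 1010 ≡ 9.
  S = (4, 5, 9) ≠ 0, so r is not a codeword (an error is present).
Step 3: locate the error. For a single error e at position i, S_ℓ = v_i·e·α_i^ℓ, so α_err = S_1/S_0.
  S_0^{−1} = 4^{−1} = 3 (mod 11), so α_err = 5·3 = 15 ≡ 4 = α_4. Error position i = 4.
  Consistency check: S_2/S_1 = 9·9 = 81 ≡ 4 = α_err ✓ (single-error assumption holds).
Step 4: error magnitude e = S_0/v_4 = S_0·∏_{j≠4}(α_4 − α_j) = 4·7 = 28 ≡ 6 (mod 11).
Step 5: correct position 4: c_4 = r_4 − e = 5 − 6 ≡ 10 (mod 11). Hence c = [5, 0, 7, 10, 9].
  Check: interpolating c through the α_i gives m(x) = 6 + 1·x (degree < 2) with m(α_i) = c_i for every i, so c is indeed a codeword.


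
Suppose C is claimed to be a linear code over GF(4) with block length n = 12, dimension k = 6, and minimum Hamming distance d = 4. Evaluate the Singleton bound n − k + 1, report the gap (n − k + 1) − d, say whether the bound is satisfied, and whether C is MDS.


Singleton RHS = n − k + 1 = 7, slack = 3, bound satisfied, not MDS.

Singleton bound: d ≤ n − k + 1.
Here n = 12, k = 6, so n − k + 1 = 7.
Given d = 4, check d ≤ 7: YES.
Slack = (n − k + 1) − d = 3.
The code is NOT MDS (slack = 3 > 0).
Description: the claimed parameters are [12, 6, 4]_4; such a code would be non-MDS.


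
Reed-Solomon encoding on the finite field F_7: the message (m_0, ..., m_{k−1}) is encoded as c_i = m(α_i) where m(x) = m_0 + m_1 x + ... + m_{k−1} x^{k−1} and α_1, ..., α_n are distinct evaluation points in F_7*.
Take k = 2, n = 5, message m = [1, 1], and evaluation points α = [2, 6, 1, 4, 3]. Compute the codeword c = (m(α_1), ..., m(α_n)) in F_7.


c = [3, 0, 2, 5, 4]

Message polynomial: m(x) = 1 + 1·x (mod 7).
For each evaluation point α_i, compute m(α_i) mod 7:
  α_1 = 2: Horner steps 1 → 3, so m(2) = 3.
  α_2 = 6: Horner steps 1 → 0, so m(6) = 0.
  α_3 = 1: Horner steps 1 → 2, so m(1) = 2.
  α_4 = 4: Horner steps 1 → 5, so m(4) = 5.
  α_5 = 3: Horner steps 1 → 4, so m(3) = 4.
Codeword c = [3, 0, 2, 5, 4] ∈ F_7^5.


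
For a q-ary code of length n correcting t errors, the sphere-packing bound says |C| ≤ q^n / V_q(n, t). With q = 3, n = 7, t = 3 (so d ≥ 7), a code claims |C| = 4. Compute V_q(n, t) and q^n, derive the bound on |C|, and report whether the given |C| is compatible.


V_q(n, t) = 379, q^n = 2187, Hamming bound = 5, |C| = 4 ≤ bound (satisfied).

Step 1: Compute V_q(n, t) = Σ_{j=0}^3 C(n, j) (q−1)^j.
  j = 0: C(7,0)·(2)^0 = 1·1 = 1.
  j = 1: C(7,1)·(2)^1 = 7·2 = 14.
  j = 2: C(7,2)·(2)^2 = 21·4 = 84.
  j = 3: C(7,3)·(2)^3 = 35·8 = 280.
  V_q(n, t) = 1 + 14 + 84 + 280 = 379.
Step 2: q^n = 3^7 = 2187.
Step 3: Hamming bound ⌊q^n / V_q(n,t)⌋ = ⌊2187/379⌋ = 5.
Step 4: Compare |C| = 4 to 5: satisfied.
The claimed |C| lies below the Hamming bound.


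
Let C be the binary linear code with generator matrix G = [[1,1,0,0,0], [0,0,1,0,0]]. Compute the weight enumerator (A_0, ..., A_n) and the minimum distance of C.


Weight distribution: A_0 = 1, A_1 = 1, A_2 = 1, A_3 = 1. Minimum distance d = 1.

Enumerate all 2^2 = 4 messages m ∈ F_2^2.
For each, compute codeword c = mG in F_2^5, then tally its weight.
  m = 00 → c = 00000, weight = 0.
  m = 10 → c = 11000, weight = 2.
  m = 01 → c = 00100, weight = 1.
  m = 11 → c = 11100, weight = 3.
Tally weights:
  weight 0: 1 codewords.
  weight 1: 1 codewords.
  weight 2: 1 codewords.
  weight 3: 1 codewords.
Minimum distance d = smallest w > 0 with A_w > 0 = 1.
Sanity: Σ A_w = 4 = 2^2 = 4 ✓.


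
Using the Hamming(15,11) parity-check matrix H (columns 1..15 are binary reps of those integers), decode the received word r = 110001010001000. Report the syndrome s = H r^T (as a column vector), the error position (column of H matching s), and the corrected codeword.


s = (0, 0, 0, 1)^T, error position = 1, corrected codeword c = 010001010001000

Compute s = H r^T mod 2 one row at a time:
  s_1 = 1 + 0 + 0 + 0 + 1 + 0 + 0 + 0 = 2 ≡ 0 (mod 2).
  s_2 = 0 + 0 + 1 + 0 + 1 + 0 + 0 + 0 = 2 ≡ 0 (mod 2).
  s_3 = 1 + 0 + 1 + 0 + 0 + 0 + 0 + 0 = 2 ≡ 0 (mod 2).
  s_4 = 1 + 0 + 0 + 0 + 0 + 0 + 0 + 0 = 1 ≡ 1 (mod 2).
s = (0, 0, 0, 1)^T — this equals column 1 of H (binary 0001), so error is at position 1.
Correct: flip bit 1 of r = 110001010001000 to get c = 010001010001000.


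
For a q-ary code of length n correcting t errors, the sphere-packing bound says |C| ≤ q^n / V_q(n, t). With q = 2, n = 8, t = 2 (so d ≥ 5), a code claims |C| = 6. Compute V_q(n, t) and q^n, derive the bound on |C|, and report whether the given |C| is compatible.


V_q(n, t) = 37, q^n = 256, Hamming bound = 6, |C| = 6 ≤ bound (satisfied).

Step 1: Compute V_q(n, t) = Σ_{j=0}^2 C(n, j) (q−1)^j.
  j = 0: C(8,0)·(1)^0 = 1·1 = 1.
  j = 1: C(8,1)·(1)^1 = 8·1 = 8.
  j = 2: C(8,2)·(1)^2 = 28·1 = 28.
  V_q(n, t) = 1 + 8 + 28 = 37.
Step 2: q^n = 2^8 = 256.
Step 3: Hamming bound ⌊q^n / V_q(n,t)⌋ = ⌊256/37⌋ = 6.
Step 4: Compare |C| = 6 to 6: satisfied.
The claimed |C| lies at the Hamming bound (tight).


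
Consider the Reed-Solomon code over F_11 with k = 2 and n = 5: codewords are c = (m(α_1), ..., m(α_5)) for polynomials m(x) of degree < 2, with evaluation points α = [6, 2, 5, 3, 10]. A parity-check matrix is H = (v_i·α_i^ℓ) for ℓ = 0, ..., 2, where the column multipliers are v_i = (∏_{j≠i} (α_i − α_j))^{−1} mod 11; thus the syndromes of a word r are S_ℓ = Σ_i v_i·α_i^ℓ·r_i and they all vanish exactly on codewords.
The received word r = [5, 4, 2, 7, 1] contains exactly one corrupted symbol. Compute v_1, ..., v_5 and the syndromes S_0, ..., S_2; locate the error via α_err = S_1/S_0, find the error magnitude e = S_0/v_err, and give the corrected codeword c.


S = (8, 3, 8), error at position 5, error magnitude e = 6, c = [5, 4, 2, 7, 6].

Step 1: column multipliers v_i = (∏_{j≠i}(α_i − α_j))^{−1} mod 11.
  i = 1 (α = 6): (6−2)(6−5)(6−3)(6−10) = 4·1·3·(−4) = −48 ≡ 7, so v_1 = 7^{−1} = 8 (mod 11).
  i = 2 (α = 2): (2−6)(2−5)(2−3)(2−10) = (−4)·(−3)·(−1)·(−8) = 96 ≡ 8, so v_2 = 8^{−1} = 7 (mod 11).
  i = 3 (α = 5): (5−6)(5−2)(5−3)(5−10) = (−1)·3·2·(−5) = 30 ≡ 8, so v_3 = 8^{−1} = 7 (mod 11).
  i = 4 (α = 3): (3−6)(3−2)(3−5)(3−10) = (−3)·1·(−2)·(−7) = −42 ≡ 2, so v_4 = 2^{−1} = 6 (mod 11).
  i = 5 (α = 10): (10−6)(10−2)(10−5)(10−3) = 4·8·5·7 = 1120 ≡ 9, so v_5 = 9^{−1} = 5 (mod 11).
  v = [8, 7, 7, 6, 5].
Step 2: syndromes of r = [5, 4, 2, 7, 1] (all sums mod 11).
  S_0 = Σ v_i r_i = 8·5 + 7·4 + 7·2 + 6·7 + 5·1 = 129 ≡ 8.
  S_1 = Σ v_i α_i r_i = 8·6·5 + 7·2·4 + 7·5·2 + 6·3·7 + 5·10·1 = 542 ≡ 3.
  α_i^2 mod 11 = [3, 4, 3, 9, 1].
  S_2 = Σ v_i α_i^2 r_i = 8·3·5 + 7·4·4 + 7·3·2 + 6·9·7 + 5·1·1 = 657 ≡ 8.
  S = (8, 3, 8) ≠ 0, so r is not a codeword (an error is present).
Step 3: locate the error. For a single error e at position i, S_ℓ = v_i·e·α_i^ℓ, so α_err = S_1/S_0.
  S_0^{−1} = 8^{−1} = 7 (mod 11), so α_err = 3·7 = 21 ≡ 10 = α_5. Error position i = 5.
  Consistency check: S_2/S_1 = 8·4 = 32 ≡ 10 = α_err ✓ (single-error assumption holds).
Step 4: error magnitude e = S_0/v_5 = S_0·∏_{j≠5}(α_5 − α_j) = 8·9 = 72 ≡ 6 (mod 11).
Step 5: correct position 5: c_5 = r_5 − e = 1 − 6 ≡ 6 (mod 11). Hence c = [5, 4, 2, 7, 6].
  Check: interpolating c through the α_i gives m(x) = 9 + 3·x (degree < 2) with m(α_i) = c_i for every i, so c is indeed a codeword.


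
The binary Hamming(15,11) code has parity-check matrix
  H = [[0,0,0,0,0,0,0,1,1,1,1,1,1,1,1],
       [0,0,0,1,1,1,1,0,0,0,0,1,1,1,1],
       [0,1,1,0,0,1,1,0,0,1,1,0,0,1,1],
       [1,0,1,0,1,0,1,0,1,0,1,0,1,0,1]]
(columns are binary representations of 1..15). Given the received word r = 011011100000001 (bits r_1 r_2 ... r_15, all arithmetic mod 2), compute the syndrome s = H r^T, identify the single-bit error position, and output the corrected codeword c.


s = (1, 0, 1, 0)^T, error position = 10, corrected codeword c = 011011100100001

Compute s = H r^T mod 2 one row at a time:
  s_1 = 0 + 0 + 0 + 0 + 0 + 0 + 0 + 1 = 1 ≡ 1 (mod 2).
  s_2 = 0 + 1 + 1 + 1 + 0 + 0 + 0 + 1 = 4 ≡ 0 (mod 2).
  s_3 = 1 + 1 + 1 + 1 + 0 + 0 + 0 + 1 = 5 ≡ 1 (mod 2).
  s_4 = 0 + 1 + 1 + 1 + 0 + 0 + 0 + 1 = 4 ≡ 0 (mod 2).
s = (1, 0, 1, 0)^T — this equals column 10 of H (binary 1010), so error is at position 10.
Correct: flip bit 10 of r = 011011100000001 to get c = 011011100100001.


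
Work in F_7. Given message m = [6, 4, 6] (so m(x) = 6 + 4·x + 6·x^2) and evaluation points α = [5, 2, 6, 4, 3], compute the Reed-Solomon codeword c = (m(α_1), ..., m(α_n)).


c = [1, 3, 1, 6, 2]

Message polynomial: m(x) = 6 + 4·x + 6·x^2 (mod 7).
For each evaluation point α_i, compute m(α_i) mod 7:
  α_1 = 5: Horner steps 6 → 6 → 1, so m(5) = 1.
  α_2 = 2: Horner steps 6 → 2 → 3, so m(2) = 3.
  α_3 = 6: Horner steps 6 → 5 → 1, so m(6) = 1.
  α_4 = 4: Horner steps 6 → 0 → 6, so m(4) = 6.
  α_5 = 3: Horner steps 6 → 1 → 2, so m(3) = 2.
Codeword c = [1, 3, 1, 6, 2] ∈ F_7^5.


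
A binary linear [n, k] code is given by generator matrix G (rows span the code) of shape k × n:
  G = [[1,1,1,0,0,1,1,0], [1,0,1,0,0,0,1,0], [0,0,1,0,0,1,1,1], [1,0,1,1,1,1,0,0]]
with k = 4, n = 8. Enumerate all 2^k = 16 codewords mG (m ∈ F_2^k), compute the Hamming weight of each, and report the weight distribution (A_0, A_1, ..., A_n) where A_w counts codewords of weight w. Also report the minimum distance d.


Weight distribution: A_0 = 1, A_2 = 1, A_3 = 3, A_4 = 5, A_5 = 4, A_6 = 1, A_7 = 1. Minimum distance d = 2.

Enumerate all 2^4 = 16 messages m ∈ F_2^4.
For each, compute codeword c = mG in F_2^8, then tally its weight.
  m = 0000 → c = 00000000, weight = 0.
  m = 1000 → c = 11100110, weight = 5.
  m = 0100 → c = 10100010, weight = 3.
  m = 1100 → c = 01000100, weight = 2.
  m = 0010 → c = 00100111, weight = 4.
  m = 1010 → c = 11000001, weight = 3.
  m = 0110 → c = 10000101, weight = 3.
  m = 1110 → c = 01100011, weight = 4.
  m = 0001 → c = 10111100, weight = 5.
  m = 1001 → c = 01011010, weight = 4.
  m = 0101 → c = 00011110, weight = 4.
  m = 1101 → c = 11111000, weight = 5.
  m = 0011 → c = 10011011, weight = 5.
  m = 1011 → c = 01111101, weight = 6.
  m = 0111 → c = 00111001, weight = 4.
  m = 1111 → c = 11011111, weight = 7.
Tally weights:
  weight 0: 1 codewords.
  weight 2: 1 codewords.
  weight 3: 3 codewords.
  weight 4: 5 codewords.
  weight 5: 4 codewords.
  weight 6: 1 codewords.
  weight 7: 1 codewords.
Minimum distance d = smallest w > 0 with A_w > 0 = 2.
Sanity: Σ A_w = 16 = 2^4 = 16 ✓.


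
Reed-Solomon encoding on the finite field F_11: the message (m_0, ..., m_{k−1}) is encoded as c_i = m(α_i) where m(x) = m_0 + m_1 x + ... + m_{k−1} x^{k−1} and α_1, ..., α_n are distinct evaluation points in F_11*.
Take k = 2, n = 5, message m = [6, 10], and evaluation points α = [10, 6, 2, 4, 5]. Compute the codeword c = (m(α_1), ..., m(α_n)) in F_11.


c = [7, 0, 4, 2, 1]

Message polynomial: m(x) = 6 + 10·x (mod 11).
For each evaluation point α_i, compute m(α_i) mod 11:
  α_1 = 10: Horner steps 10 → 7, so m(10) = 7.
  α_2 = 6: Horner steps 10 → 0, so m(6) = 0.
  α_3 = 2: Horner steps 10 → 4, so m(2) = 4.
  α_4 = 4: Horner steps 10 → 2, so m(4) = 2.
  α_5 = 5: Horner steps 10 → 1, so m(5) = 1.
Codeword c = [7, 0, 4, 2, 1] ∈ F_11^5.


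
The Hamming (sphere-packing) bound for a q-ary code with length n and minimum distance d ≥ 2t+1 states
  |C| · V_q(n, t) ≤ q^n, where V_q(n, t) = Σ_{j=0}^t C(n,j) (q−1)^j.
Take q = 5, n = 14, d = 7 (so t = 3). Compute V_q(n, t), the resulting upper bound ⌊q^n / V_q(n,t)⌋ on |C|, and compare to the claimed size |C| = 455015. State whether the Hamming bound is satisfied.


V_q(n, t) = 24809, q^n = 6103515625, Hamming bound = 246020, |C| = 455015 > bound (violated).

Step 1: Compute V_q(n, t) = Σ_{j=0}^3 C(n, j) (q−1)^j.
  j = 0: C(14,0)·(4)^0 = 1·1 = 1.
  j = 1: C(14,1)·(4)^1 = 14·4 = 56.
  j = 2: C(14,2)·(4)^2 = 91·16 = 1456.
  j = 3: C(14,3)·(4)^3 = 364·64 = 23296.
  V_q(n, t) = 1 + 56 + 1456 + 23296 = 24809.
Step 2: q^n = 5^14 = 6103515625.
Step 3: Hamming bound ⌊q^n / V_q(n,t)⌋ = ⌊6103515625/24809⌋ = 246020.
Step 4: Compare |C| = 455015 to 246020: violated.
The claimed |C| lies above the Hamming bound, so no 5-ary code of length 14 with d ≥ 7 can have 455015 codewords.


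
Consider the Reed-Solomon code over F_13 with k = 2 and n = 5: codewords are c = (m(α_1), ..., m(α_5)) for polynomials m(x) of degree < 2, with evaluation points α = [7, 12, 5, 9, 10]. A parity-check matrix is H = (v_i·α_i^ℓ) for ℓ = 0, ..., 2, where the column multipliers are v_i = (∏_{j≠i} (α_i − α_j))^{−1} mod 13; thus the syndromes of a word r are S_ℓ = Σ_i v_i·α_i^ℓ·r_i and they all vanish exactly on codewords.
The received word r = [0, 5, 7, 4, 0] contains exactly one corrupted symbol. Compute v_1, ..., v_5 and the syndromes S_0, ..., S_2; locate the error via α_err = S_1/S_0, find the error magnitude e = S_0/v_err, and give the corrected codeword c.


S = (8, 4, 2), error at position 1, error magnitude e = 1, c = [12, 5, 7, 4, 0].

Step 1: column multipliers v_i = (∏_{j≠i}(α_i − α_j))^{−1} mod 13.
  i = 1 (α = 7): (7−12)(7−5)(7−9)(7−10) = (−5)·2·(−2)·(−3) = −60 ≡ 5, so v_1 = 5^{−1} = 8 (mod 13).
  i = 2 (α = 12): (12−7)(12−5)(12−9)(12−10) = 5·7·3·2 = 210 ≡ 2, so v_2 = 2^{−1} = 7 (mod 13).
  i = 3 (α = 5): (5−7)(5−12)(5−9)(5−10) = (−2)·(−7)·(−4)·(−5) = 280 ≡ 7, so v_3 = 7^{−1} = 2 (mod 13).
  i = 4 (α = 9): (9−7)(9−12)(9−5)(9−10) = 2·(−3)·4·(−1) = 24 ≡ 11, so v_4 = 11^{−1} = 6 (mod 13).
  i = 5 (α = 10): (10−7)(10−12)(10−5)(10−9) = 3·(−2)·5·1 = −30 ≡ 9, so v_5 = 9^{−1} = 3 (mod 13).
  v = [8, 7, 2, 6, 3].
Step 2: syndromes of r = [0, 5, 7, 4, 0] (all sums mod 13).
  S_0 = Σ v_i r_i = 8·0 + 7·5 + 2·7 + 6·4 + 3·0 = 73 ≡ 8.
  S_1 = Σ v_i α_i r_i = 8·7·0 + 7·12·5 + 2·5·7 + 6·9·4 + 3·10·0 = 706 ≡ 4.
  α_i^2 mod 13 = [10, 1, 12, 3, 9].
  S_2 = Σ v_i α_i^2 r_i = 8·10·0 + 7·1·5 + 2·12·7 + 6·3·4 + 3·9·0 = 275 ≡ 2.
  S = (8, 4, 2) ≠ 0, so r is not a codeword (an error is present).
Step 3: locate the error. For a single error e at position i, S_ℓ = v_i·e·α_i^ℓ, so α_err = S_1/S_0.
  S_0^{−1} = 8^{−1} = 5 (mod 13), so α_err = 4·5 = 20 ≡ 7 = α_1. Error position i = 1.
  Consistency check: S_2/S_1 = 2·10 = 20 ≡ 7 = α_err ✓ (single-error assumption holds).
Step 4: error magnitude e = S_0/v_1 = S_0·∏_{j≠1}(α_1 − α_j) = 8·5 = 40 ≡ 1 (mod 13).
Step 5: correct position 1: c_1 = r_1 − e = 0 − 1 ≡ 12 (mod 13). Hence c = [12, 5, 7, 4, 0].
  Check: interpolating c through the α_i gives m(x) = 1 + 9·x (degree < 2) with m(α_i) = c_i for every i, so c is indeed a codeword.


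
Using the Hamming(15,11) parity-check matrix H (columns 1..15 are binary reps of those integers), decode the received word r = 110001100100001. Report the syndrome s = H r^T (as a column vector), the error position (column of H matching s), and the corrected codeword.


s = (0, 1, 1, 1)^T, error position = 7, corrected codeword c = 110001000100001

Compute s = H r^T mod 2 one row at a time:
  s_1 = 0 + 0 + 1 + 0 + 0 + 0 + 0 + 1 = 2 ≡ 0 (mod 2).
  s_2 = 0 + 0 + 1 + 1 + 0 + 0 + 0 + 1 = 3 ≡ 1 (mod 2).
  s_3 = 1 + 0 + 1 + 1 + 1 + 0 + 0 + 1 = 5 ≡ 1 (mod 2).
  s_4 = 1 + 0 + 0 + 1 + 0 + 0 + 0 + 1 = 3 ≡ 1 (mod 2).
s = (0, 1, 1, 1)^T — this equals column 7 of H (binary 0111), so error is at position 7.
Correct: flip bit 7 of r = 110001100100001 to get c = 110001000100001.


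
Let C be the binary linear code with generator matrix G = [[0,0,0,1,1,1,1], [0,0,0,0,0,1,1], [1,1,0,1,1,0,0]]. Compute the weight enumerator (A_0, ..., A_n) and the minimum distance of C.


Weight distribution: A_0 = 1, A_2 = 3, A_4 = 3, A_6 = 1. Minimum distance d = 2.

Enumerate all 2^3 = 8 messages m ∈ F_2^3.
For each, compute codeword c = mG in F_2^7, then tally its weight.
  m = 000 → c = 0000000, weight = 0.
  m = 100 → c = 0001111, weight = 4.
  m = 010 → c = 0000011, weight = 2.
  m = 110 → c = 0001100, weight = 2.
  m = 001 → c = 1101100, weight = 4.
  m = 101 → c = 1100011, weight = 4.
  m = 011 → c = 1101111, weight = 6.
  m = 111 → c = 1100000, weight = 2.
Tally weights:
  weight 0: 1 codewords.
  weight 2: 3 codewords.
  weight 4: 3 codewords.
  weight 6: 1 codewords.
Minimum distance d = smallest w > 0 with A_w > 0 = 2.
Sanity: Σ A_w = 8 = 2^3 = 8 ✓.


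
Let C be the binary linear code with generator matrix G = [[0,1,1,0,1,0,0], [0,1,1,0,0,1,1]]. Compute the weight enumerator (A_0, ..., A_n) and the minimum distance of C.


Weight distribution: A_0 = 1, A_3 = 2, A_4 = 1. Minimum distance d = 3.

Enumerate all 2^2 = 4 messages m ∈ F_2^2.
For each, compute codeword c = mG in F_2^7, then tally its weight.
  m = 00 → c = 0000000, weight = 0.
  m = 10 → c = 0110100, weight = 3.
  m = 01 → c = 0110011, weight = 4.
  m = 11 → c = 0000111, weight = 3.
Tally weights:
  weight 0: 1 codewords.
  weight 3: 2 codewords.
  weight 4: 1 codewords.
Minimum distance d = smallest w > 0 with A_w > 0 = 3.
Sanity: Σ A_w = 4 = 2^2 = 4 ✓.


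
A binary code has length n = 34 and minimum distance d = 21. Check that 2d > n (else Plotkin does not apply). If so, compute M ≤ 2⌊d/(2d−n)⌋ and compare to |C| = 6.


Plotkin bound M ≤ 4; given |C| = 6 > bound (violated).

Check applicability: 2d = 42, n = 34.
2d − n = 8 > 0, so Plotkin applies.
Compute d/(2d−n) = 21/8 ≈ 2.6250.
⌊d/(2d−n)⌋ = 2.
Plotkin bound: M ≤ 2·2 = 4.
Given |C| = 6, check: VIOLATED.
This |C| is above the Plotkin bound, so no binary code with n = 34, d = 21 and 6 codewords exists.


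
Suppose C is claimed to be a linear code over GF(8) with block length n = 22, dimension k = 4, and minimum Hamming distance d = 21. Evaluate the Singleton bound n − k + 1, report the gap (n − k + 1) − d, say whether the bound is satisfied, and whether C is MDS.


Singleton RHS = n − k + 1 = 19, slack = -2, bound violated (no such code; not MDS).

Singleton bound: d ≤ n − k + 1.
Here n = 22, k = 4, so n − k + 1 = 19.
Given d = 21, check d ≤ 19: NO.
Slack = (n − k + 1) − d = -2.
The slack is negative: d = 21 exceeds n − k + 1 = 19 by 2, so the Singleton bound is violated and no linear [22, 4, 21]_8 code can exist. In particular it is not MDS (MDS requires d = n − k + 1 exactly).
Description: the claimed parameters are [22, 4, 21]_8; such a code would be impossible (violates the Singleton bound).


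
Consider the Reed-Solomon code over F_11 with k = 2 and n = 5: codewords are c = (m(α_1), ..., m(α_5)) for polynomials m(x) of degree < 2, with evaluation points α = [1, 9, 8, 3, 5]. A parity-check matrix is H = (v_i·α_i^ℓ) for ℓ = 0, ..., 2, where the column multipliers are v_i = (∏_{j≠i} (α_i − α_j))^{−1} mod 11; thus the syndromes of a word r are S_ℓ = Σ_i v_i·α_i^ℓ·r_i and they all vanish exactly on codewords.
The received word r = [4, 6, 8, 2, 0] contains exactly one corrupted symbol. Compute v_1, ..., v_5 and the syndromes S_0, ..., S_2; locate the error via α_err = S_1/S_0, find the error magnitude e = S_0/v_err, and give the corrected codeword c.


S = (2, 7, 8), error at position 2, error magnitude e = 10, c = [4, 7, 8, 2, 0].

Step 1: column multipliers v_i = (∏_{j≠i}(α_i − α_j))^{−1} mod 11.
  i = 1 (α = 1): (1−9)(1−8)(1−3)(1−5) = (−8)·(−7)·(−2)·(−4) = 448 ≡ 8, so v_1 = 8^{−1} = 7 (mod 11).
  i = 2 (α = 9): (9−1)(9−8)(9−3)(9−5) = 8·1·6·4 = 192 ≡ 5, so v_2 = 5^{−1} = 9 (mod 11).
  i = 3 (α = 8): (8−1)(8−9)(8−3)(8−5) = 7·(−1)·5·3 = −105 ≡ 5, so v_3 = 5^{−1} = 9 (mod 11).
  i = 4 (α = 3): (3−1)(3−9)(3−8)(3−5) = 2·(−6)·(−5)·(−2) = −120 ≡ 1, so v_4 = 1^{−1} = 1 (mod 11).
  i = 5 (α = 5): (5−1)(5−9)(5−8)(5−3) = 4·(−4)·(−3)·2 = 96 ≡ 8, so v_5 = 8^{−1} = 7 (mod 11).
  v = [7, 9, 9, 1, 7].
Step 2: syndromes of r = [4, 6, 8, 2, 0] (all sums mod 11).
  S_0 = Σ v_i r_i = 7·4 + 9·6 + 9·8 + 1·2 + 7·0 = 156 ≡ 2.
  S_1 = Σ v_i α_i r_i = 7·1·4 + 9·9·6 + 9·8·8 + 1·3·2 + 7·5·0 = 1096 ≡ 7.
  α_i^2 mod 11 = [1, 4, 9, 9, 3].
  S_2 = Σ v_i α_i^2 r_i = 7·1·4 + 9·4·6 + 9·9·8 + 1·9·2 + 7·3·0 = 910 ≡ 8.
  S = (2, 7, 8) ≠ 0, so r is not a codeword (an error is present).
Step 3: locate the error. For a single error e at position i, S_ℓ = v_i·e·α_i^ℓ, so α_err = S_1/S_0.
  S_0^{−1} = 2^{−1} = 6 (mod 11), so α_err = 7·6 = 42 ≡ 9 = α_2. Error position i = 2.
  Consistency check: S_2/S_1 = 8·8 = 64 ≡ 9 = α_err ✓ (single-error assumption holds).
Step 4: error magnitude e = S_0/v_2 = S_0·∏_{j≠2}(α_2 − α_j) = 2·5 = 10 ≡ 10 (mod 11).
Step 5: correct position 2: c_2 = r_2 − e = 6 − 10 ≡ 7 (mod 11). Hence c = [4, 7, 8, 2, 0].
  Check: interpolating c through the α_i gives m(x) = 5 + 10·x (degree < 2) with m(α_i) = c_i for every i, so c is indeed a codeword.


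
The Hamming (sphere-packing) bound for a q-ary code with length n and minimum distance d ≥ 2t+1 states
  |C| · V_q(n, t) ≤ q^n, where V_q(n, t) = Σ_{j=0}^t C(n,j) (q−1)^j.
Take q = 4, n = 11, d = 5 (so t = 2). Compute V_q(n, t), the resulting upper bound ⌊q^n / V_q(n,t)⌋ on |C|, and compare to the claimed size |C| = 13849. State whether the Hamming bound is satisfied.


V_q(n, t) = 529, q^n = 4194304, Hamming bound = 7928, |C| = 13849 > bound (violated).

Step 1: Compute V_q(n, t) = Σ_{j=0}^2 C(n, j) (q−1)^j.
  j = 0: C(11,0)·(3)^0 = 1·1 = 1.
  j = 1: C(11,1)·(3)^1 = 11·3 = 33.
  j = 2: C(11,2)·(3)^2 = 55·9 = 495.
  V_q(n, t) = 1 + 33 + 495 = 529.
Step 2: q^n = 4^11 = 4194304.
Step 3: Hamming bound ⌊q^n / V_q(n,t)⌋ = ⌊4194304/529⌋ = 7928.
Step 4: Compare |C| = 13849 to 7928: violated.
The claimed |C| lies above the Hamming bound, so no 4-ary code of length 11 with d ≥ 5 can have 13849 codewords.


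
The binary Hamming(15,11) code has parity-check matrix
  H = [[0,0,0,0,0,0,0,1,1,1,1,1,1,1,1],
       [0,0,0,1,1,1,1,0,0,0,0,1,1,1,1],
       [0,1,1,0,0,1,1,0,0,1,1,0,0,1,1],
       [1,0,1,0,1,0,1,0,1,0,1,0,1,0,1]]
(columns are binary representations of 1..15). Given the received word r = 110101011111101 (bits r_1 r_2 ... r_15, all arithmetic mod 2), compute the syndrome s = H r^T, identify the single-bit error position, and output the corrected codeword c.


s = (1, 1, 1, 1)^T, error position = 15, corrected codeword c = 110101011111100

Compute s = H r^T mod 2 one row at a time:
  s_1 = 1 + 1 + 1 + 1 + 1 + 1 + 0 + 1 = 7 ≡ 1 (mod 2).
  s_2 = 1 + 0 + 1 + 0 + 1 + 1 + 0 + 1 = 5 ≡ 1 (mod 2).
  s_3 = 1 + 0 + 1 + 0 + 1 + 1 + 0 + 1 = 5 ≡ 1 (mod 2).
  s_4 = 1 + 0 + 0 + 0 + 1 + 1 + 1 + 1 = 5 ≡ 1 (mod 2).
s = (1, 1, 1, 1)^T — this equals column 15 of H (binary 1111), so error is at position 15.
Correct: flip bit 15 of r = 110101011111101 to get c = 110101011111100.


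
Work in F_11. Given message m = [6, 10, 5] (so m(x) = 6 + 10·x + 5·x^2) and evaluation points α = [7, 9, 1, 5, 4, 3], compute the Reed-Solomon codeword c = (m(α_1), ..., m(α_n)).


c = [2, 6, 10, 5, 5, 4]

Message polynomial: m(x) = 6 + 10·x + 5·x^2 (mod 11).
For each evaluation point α_i, compute m(α_i) mod 11:
  α_1 = 7: Horner steps 5 → 1 → 2, so m(7) = 2.
  α_2 = 9: Horner steps 5 → 0 → 6, so m(9) = 6.
  α_3 = 1: Horner steps 5 → 4 → 10, so m(1) = 10.
  α_4 = 5: Horner steps 5 → 2 → 5, so m(5) = 5.
  α_5 = 4: Horner steps 5 → 8 → 5, so m(4) = 5.
  α_6 = 3: Horner steps 5 → 3 → 4, so m(3) = 4.
Codeword c = [2, 6, 10, 5, 5, 4] ∈ F_11^6.


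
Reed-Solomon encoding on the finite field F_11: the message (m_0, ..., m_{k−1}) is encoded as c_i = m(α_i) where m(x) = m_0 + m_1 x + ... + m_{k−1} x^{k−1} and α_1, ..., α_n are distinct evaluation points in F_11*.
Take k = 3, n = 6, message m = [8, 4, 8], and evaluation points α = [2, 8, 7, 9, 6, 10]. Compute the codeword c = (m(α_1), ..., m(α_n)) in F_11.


c = [4, 2, 10, 10, 1, 1]

Message polynomial: m(x) = 8 + 4·x + 8·x^2 (mod 11).
For each evaluation point α_i, compute m(α_i) mod 11:
  α_1 = 2: Horner steps 8 → 9 → 4, so m(2) = 4.
  α_2 = 8: Horner steps 8 → 2 → 2, so m(8) = 2.
  α_3 = 7: Horner steps 8 → 5 → 10, so m(7) = 10.
  α_4 = 9: Horner steps 8 → 10 → 10, so m(9) = 10.
  α_5 = 6: Horner steps 8 → 8 → 1, so m(6) = 1.
  α_6 = 10: Horner steps 8 → 7 → 1, so m(10) = 1.
Codeword c = [4, 2, 10, 10, 1, 1] ∈ F_11^6.


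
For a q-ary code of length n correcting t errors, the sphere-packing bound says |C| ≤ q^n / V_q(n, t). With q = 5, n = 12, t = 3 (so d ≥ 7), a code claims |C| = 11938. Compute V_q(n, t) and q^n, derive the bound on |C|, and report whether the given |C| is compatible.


V_q(n, t) = 15185, q^n = 244140625, Hamming bound = 16077, |C| = 11938 ≤ bound (satisfied).

Step 1: Compute V_q(n, t) = Σ_{j=0}^3 C(n, j) (q−1)^j.
  j = 0: C(12,0)·(4)^0 = 1·1 = 1.
  j = 1: C(12,1)·(4)^1 = 12·4 = 48.
  j = 2: C(12,2)·(4)^2 = 66·16 = 1056.
  j = 3: C(12,3)·(4)^3 = 220·64 = 14080.
  V_q(n, t) = 1 + 48 + 1056 + 14080 = 15185.
Step 2: q^n = 5^12 = 244140625.
Step 3: Hamming bound ⌊q^n / V_q(n,t)⌋ = ⌊244140625/15185⌋ = 16077.
Step 4: Compare |C| = 11938 to 16077: satisfied.
The claimed |C| lies below the Hamming bound.


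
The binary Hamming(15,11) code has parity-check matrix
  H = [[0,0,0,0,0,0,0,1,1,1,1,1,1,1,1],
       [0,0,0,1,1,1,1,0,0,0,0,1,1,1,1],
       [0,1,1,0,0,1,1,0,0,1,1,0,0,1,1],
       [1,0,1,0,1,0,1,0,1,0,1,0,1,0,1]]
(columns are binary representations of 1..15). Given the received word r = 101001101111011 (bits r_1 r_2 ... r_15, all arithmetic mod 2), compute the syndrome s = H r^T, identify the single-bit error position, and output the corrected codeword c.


s = (0, 1, 1, 0)^T, error position = 6, corrected codeword c = 101000101111011

Compute s = H r^T mod 2 one row at a time:
  s_1 = 0 + 1 + 1 + 1 + 1 + 0 + 1 + 1 = 6 ≡ 0 (mod 2).
  s_2 = 0 + 0 + 1 + 1 + 1 + 0 + 1 + 1 = 5 ≡ 1 (mod 2).
  s_3 = 0 + 1 + 1 + 1 + 1 + 1 + 1 + 1 = 7 ≡ 1 (mod 2).
  s_4 = 1 + 1 + 0 + 1 + 1 + 1 + 0 + 1 = 6 ≡ 0 (mod 2).
s = (0, 1, 1, 0)^T — this equals column 6 of H (binary 0110), so error is at position 6.
Correct: flip bit 6 of r = 101001101111011 to get c = 101000101111011.


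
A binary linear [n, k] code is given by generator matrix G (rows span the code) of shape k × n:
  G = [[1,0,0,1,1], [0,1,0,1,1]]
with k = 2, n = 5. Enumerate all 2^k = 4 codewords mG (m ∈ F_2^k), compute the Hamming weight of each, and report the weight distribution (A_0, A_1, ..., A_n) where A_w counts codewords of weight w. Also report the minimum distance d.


Weight distribution: A_0 = 1, A_2 = 1, A_3 = 2. Minimum distance d = 2.

Enumerate all 2^2 = 4 messages m ∈ F_2^2.
For each, compute codeword c = mG in F_2^5, then tally its weight.
  m = 00 → c = 00000, weight = 0.
  m = 10 → c = 10011, weight = 3.
  m = 01 → c = 01011, weight = 3.
  m = 11 → c = 11000, weight = 2.
Tally weights:
  weight 0: 1 codewords.
  weight 2: 1 codewords.
  weight 3: 2 codewords.
Minimum distance d = smallest w > 0 with A_w > 0 = 2.
Sanity: Σ A_w = 4 = 2^2 = 4 ✓.


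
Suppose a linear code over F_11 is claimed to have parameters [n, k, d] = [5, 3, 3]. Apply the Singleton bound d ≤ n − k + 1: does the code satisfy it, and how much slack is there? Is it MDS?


Singleton RHS = n − k + 1 = 3, slack = 0, bound satisfied, MDS.

Singleton bound: d ≤ n − k + 1.
Here n = 5, k = 3, so n − k + 1 = 3.
Given d = 3, check d ≤ 3: YES.
Slack = (n − k + 1) − d = 0.
The code is MDS (slack = 0).
Description: the claimed parameters are [5, 3, 3]_11; such a code would be MDS (meets Singleton bound).


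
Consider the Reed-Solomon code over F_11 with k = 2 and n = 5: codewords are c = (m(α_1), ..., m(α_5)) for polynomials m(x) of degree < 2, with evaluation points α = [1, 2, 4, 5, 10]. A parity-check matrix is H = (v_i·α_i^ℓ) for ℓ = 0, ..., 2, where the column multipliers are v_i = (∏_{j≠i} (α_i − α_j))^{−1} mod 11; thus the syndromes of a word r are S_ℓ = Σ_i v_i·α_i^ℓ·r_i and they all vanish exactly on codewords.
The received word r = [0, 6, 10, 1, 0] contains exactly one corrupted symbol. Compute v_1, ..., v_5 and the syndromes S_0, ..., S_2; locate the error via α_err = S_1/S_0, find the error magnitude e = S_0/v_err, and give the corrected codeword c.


S = (2, 2, 2), error at position 1, error magnitude e = 7, c = [4, 6, 10, 1, 0].

Step 1: column multipliers v_i = (∏_{j≠i}(α_i − α_j))^{−1} mod 11.
  i = 1 (α = 1): (1−2)(1−4)(1−5)(1−10) = (−1)·(−3)·(−4)·(−9) = 108 ≡ 9, so v_1 = 9^{−1} = 5 (mod 11).
  i = 2 (α = 2): (2−1)(2−4)(2−5)(2−10) = 1·(−2)·(−3)·(−8) = −48 ≡ 7, so v_2 = 7^{−1} = 8 (mod 11).
  i = 3 (α = 4): (4−1)(4−2)(4−5)(4−10) = 3·2·(−1)·(−6) = 36 ≡ 3, so v_3 = 3^{−1} = 4 (mod 11).
  i = 4 (α = 5): (5−1)(5−2)(5−4)(5−10) = 4·3·1·(−5) = −60 ≡ 6, so v_4 = 6^{−1} = 2 (mod 11).
  i = 5 (α = 10): (10−1)(10−2)(10−4)(10−5) = 9·8·6·5 = 2160 ≡ 4, so v_5 = 4^{−1} = 3 (mod 11).
  v = [5, 8, 4, 2, 3].
Step 2: syndromes of r = [0, 6, 10, 1, 0] (all sums mod 11).
  S_0 = Σ v_i r_i = 5·0 + 8·6 + 4·10 + 2·1 + 3·0 = 90 ≡ 2.
  S_1 = Σ v_i α_i r_i = 5·1·0 + 8·2·6 + 4·4·10 + 2·5·1 + 3·10·0 = 266 ≡ 2.
  α_i^2 mod 11 = [1, 4, 5, 3, 1].
  S_2 = Σ v_i α_i^2 r_i = 5·1·0 + 8·4·6 + 4·5·10 + 2·3·1 + 3·1·0 = 398 ≡ 2.
  S = (2, 2, 2) ≠ 0, so r is not a codeword (an error is present).
Step 3: locate the error. For a single error e at position i, S_ℓ = v_i·e·α_i^ℓ, so α_err = S_1/S_0.
  S_0^{−1} = 2^{−1} = 6 (mod 11), so α_err = 2·6 = 12 ≡ 1 = α_1. Error position i = 1.
  Consistency check: S_2/S_1 = 2·6 = 12 ≡ 1 = α_err ✓ (single-error assumption holds).
Step 4: error magnitude e = S_0/v_1 = S_0·∏_{j≠1}(α_1 − α_j) = 2·9 = 18 ≡ 7 (mod 11).
Step 5: correct position 1: c_1 = r_1 − e = 0 − 7 ≡ 4 (mod 11). Hence c = [4, 6, 10, 1, 0].
  Check: interpolating c through the α_i gives m(x) = 2 + 2·x (degree < 2) with m(α_i) = c_i for every i, so c is indeed a codeword.


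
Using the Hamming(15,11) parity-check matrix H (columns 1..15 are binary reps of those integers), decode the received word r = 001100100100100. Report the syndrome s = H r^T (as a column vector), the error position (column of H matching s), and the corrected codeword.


s = (0, 1, 1, 1)^T, error position = 7, corrected codeword c = 001100000100100

Compute s = H r^T mod 2 one row at a time:
  s_1 = 0 + 0 + 1 + 0 + 0 + 1 + 0 + 0 = 2 ≡ 0 (mod 2).
  s_2 = 1 + 0 + 0 + 1 + 0 + 1 + 0 + 0 = 3 ≡ 1 (mod 2).
  s_3 = 0 + 1 + 0 + 1 + 1 + 0 + 0 + 0 = 3 ≡ 1 (mod 2).
  s_4 = 0 + 1 + 0 + 1 + 0 + 0 + 1 + 0 = 3 ≡ 1 (mod 2).
s = (0, 1, 1, 1)^T — this equals column 7 of H (binary 0111), so error is at position 7.
Correct: flip bit 7 of r = 001100100100100 to get c = 001100000100100.


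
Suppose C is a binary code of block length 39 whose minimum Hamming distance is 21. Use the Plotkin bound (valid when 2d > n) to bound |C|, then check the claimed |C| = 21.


Plotkin bound M ≤ 14; given |C| = 21 > bound (violated).

Check applicability: 2d = 42, n = 39.
2d − n = 3 > 0, so Plotkin applies.
Compute d/(2d−n) = 21/3 ≈ 7.0000.
⌊d/(2d−n)⌋ = 7.
Plotkin bound: M ≤ 2·7 = 14.
Given |C| = 21, check: VIOLATED.
This |C| is above the Plotkin bound, so no binary code with n = 39, d = 21 and 21 codewords exists.


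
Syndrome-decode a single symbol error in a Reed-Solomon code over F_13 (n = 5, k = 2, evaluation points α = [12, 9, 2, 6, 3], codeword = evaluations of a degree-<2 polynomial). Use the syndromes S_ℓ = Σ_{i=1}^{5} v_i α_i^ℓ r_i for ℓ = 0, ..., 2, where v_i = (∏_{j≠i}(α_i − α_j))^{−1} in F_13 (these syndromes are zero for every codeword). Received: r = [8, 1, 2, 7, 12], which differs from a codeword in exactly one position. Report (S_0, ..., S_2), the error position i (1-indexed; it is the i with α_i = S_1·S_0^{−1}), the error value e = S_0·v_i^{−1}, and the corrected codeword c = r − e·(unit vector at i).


S = (11, 7, 8), error at position 5, error magnitude e = 12, c = [8, 1, 2, 7, 0].

Step 1: column multipliers v_i = (∏_{j≠i}(α_i − α_j))^{−1} mod 13.
  i = 1 (α = 12): (12−9)(12−2)(12−6)(12−3) = 3·10·6·9 = 1620 ≡ 8, so v_1 = 8^{−1} = 5 (mod 13).
  i = 2 (α = 9): (9−12)(9−2)(9−6)(9−3) = (−3)·7·3·6 = −378 ≡ 12, so v_2 = 12^{−1} = 12 (mod 13).
  i = 3 (α = 2): (2−12)(2−9)(2−6)(2−3) = (−10)·(−7)·(−4)·(−1) = 280 ≡ 7, so v_3 = 7^{−1} = 2 (mod 13).
  i = 4 (α = 6): (6−12)(6−9)(6−2)(6−3) = (−6)·(−3)·4·3 = 216 ≡ 8, so v_4 = 8^{−1} = 5 (mod 13).
  i = 5 (α = 3): (3−12)(3−9)(3−2)(3−6) = (−9)·(−6)·1·(−3) = −162 ≡ 7, so v_5 = 7^{−1} = 2 (mod 13).
  v = [5, 12, 2, 5, 2].
Step 2: syndromes of r = [8, 1, 2, 7, 12] (all sums mod 13).
  S_0 = Σ v_i r_i = 5·8 + 12·1 + 2·2 + 5·7 + 2·12 = 115 ≡ 11.
  S_1 = Σ v_i α_i r_i = 5·12·8 + 12·9·1 + 2·2·2 + 5·6·7 + 2·3·12 = 878 ≡ 7.
  α_i^2 mod 13 = [1, 3, 4, 10, 9].
  S_2 = Σ v_i α_i^2 r_i = 5·1·8 + 12·3·1 + 2·4·2 + 5·10·7 + 2·9·12 = 658 ≡ 8.
  S = (11, 7, 8) ≠ 0, so r is not a codeword (an error is present).
Step 3: locate the error. For a single error e at position i, S_ℓ = v_i·e·α_i^ℓ, so α_err = S_1/S_0.
  S_0^{−1} = 11^{−1} = 6 (mod 13), so α_err = 7·6 = 42 ≡ 3 = α_5. Error position i = 5.
  Consistency check: S_2/S_1 = 8·2 = 16 ≡ 3 = α_err ✓ (single-error assumption holds).
Step 4: error magnitude e = S_0/v_5 = S_0·∏_{j≠5}(α_5 − α_j) = 11·7 = 77 ≡ 12 (mod 13).
Step 5: correct position 5: c_5 = r_5 − e = 12 − 12 ≡ 0 (mod 13). Hence c = [8, 1, 2, 7, 0].
  Check: interpolating c through the α_i gives m(x) = 6 + 11·x (degree < 2) with m(α_i) = c_i for every i, so c is indeed a codeword.


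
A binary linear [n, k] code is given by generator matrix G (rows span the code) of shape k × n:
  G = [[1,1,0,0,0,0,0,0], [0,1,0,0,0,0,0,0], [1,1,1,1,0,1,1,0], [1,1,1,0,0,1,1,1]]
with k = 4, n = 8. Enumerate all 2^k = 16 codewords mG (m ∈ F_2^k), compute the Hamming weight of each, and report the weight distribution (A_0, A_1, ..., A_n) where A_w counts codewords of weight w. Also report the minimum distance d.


Weight distribution: A_0 = 1, A_1 = 2, A_2 = 2, A_3 = 2, A_4 = 3, A_5 = 4, A_6 = 2. Minimum distance d = 1.

Enumerate all 2^4 = 16 messages m ∈ F_2^4.
For each, compute codeword c = mG in F_2^8, then tally its weight.
  m = 0000 → c = 00000000, weight = 0.
  m = 1000 → c = 11000000, weight = 2.
  m = 0100 → c = 01000000, weight = 1.
  m = 1100 → c = 10000000, weight = 1.
  m = 0010 → c = 11110110, weight = 6.
  m = 1010 → c = 00110110, weight = 4.
  m = 0110 → c = 10110110, weight = 5.
  m = 1110 → c = 01110110, weight = 5.
  m = 0001 → c = 11100111, weight = 6.
  m = 1001 → c = 00100111, weight = 4.
  m = 0101 → c = 10100111, weight = 5.
  m = 1101 → c = 01100111, weight = 5.
  m = 0011 → c = 00010001, weight = 2.
  m = 1011 → c = 11010001, weight = 4.
  m = 0111 → c = 01010001, weight = 3.
  m = 1111 → c = 10010001, weight = 3.
Tally weights:
  weight 0: 1 codewords.
  weight 1: 2 codewords.
  weight 2: 2 codewords.
  weight 3: 2 codewords.
  weight 4: 3 codewords.
  weight 5: 4 codewords.
  weight 6: 2 codewords.
Minimum distance d = smallest w > 0 with A_w > 0 = 1.
Sanity: Σ A_w = 16 = 2^4 = 16 ✓.


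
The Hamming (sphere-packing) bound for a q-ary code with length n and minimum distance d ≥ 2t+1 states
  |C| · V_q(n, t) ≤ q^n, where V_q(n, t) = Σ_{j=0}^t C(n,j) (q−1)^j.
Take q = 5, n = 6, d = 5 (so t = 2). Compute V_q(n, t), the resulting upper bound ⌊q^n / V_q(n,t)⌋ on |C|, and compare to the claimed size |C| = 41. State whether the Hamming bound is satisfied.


V_q(n, t) = 265, q^n = 15625, Hamming bound = 58, |C| = 41 ≤ bound (satisfied).

Step 1: Compute V_q(n, t) = Σ_{j=0}^2 C(n, j) (q−1)^j.
  j = 0: C(6,0)·(4)^0 = 1·1 = 1.
  j = 1: C(6,1)·(4)^1 = 6·4 = 24.
  j = 2: C(6,2)·(4)^2 = 15·16 = 240.
  V_q(n, t) = 1 + 24 + 240 = 265.
Step 2: q^n = 5^6 = 15625.
Step 3: Hamming bound ⌊q^n / V_q(n,t)⌋ = ⌊15625/265⌋ = 58.
Step 4: Compare |C| = 41 to 58: satisfied.
The claimed |C| lies below the Hamming bound.


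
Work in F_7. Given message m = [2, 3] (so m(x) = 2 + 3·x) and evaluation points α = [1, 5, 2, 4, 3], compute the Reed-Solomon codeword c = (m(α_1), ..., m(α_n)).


c = [5, 3, 1, 0, 4]

Message polynomial: m(x) = 2 + 3·x (mod 7).
For each evaluation point α_i, compute m(α_i) mod 7:
  α_1 = 1: Horner steps 3 → 5, so m(1) = 5.
  α_2 = 5: Horner steps 3 → 3, so m(5) = 3.
  α_3 = 2: Horner steps 3 → 1, so m(2) = 1.
  α_4 = 4: Horner steps 3 → 0, so m(4) = 0.
  α_5 = 3: Horner steps 3 → 4, so m(3) = 4.
Codeword c = [5, 3, 1, 0, 4] ∈ F_7^5.
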